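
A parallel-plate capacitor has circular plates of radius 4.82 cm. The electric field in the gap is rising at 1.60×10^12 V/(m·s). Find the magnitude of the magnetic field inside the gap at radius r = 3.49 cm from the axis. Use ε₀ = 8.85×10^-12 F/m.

3.11×10^-7 T

I_d = ε₀ dΦ_E/dt = ε₀ πR² (dE/dt) = (8.85×10^-12)(7.299×10^-3)(1.60×10^12) = 0.1034 A through the full plate area.
∮B·dl = μ₀ I_d,enc with I_d,enc = I_d r²/R² = 0.05421 A; so B = μ₀ I_d,enc/(2πr) = 3.11×10^-7 T.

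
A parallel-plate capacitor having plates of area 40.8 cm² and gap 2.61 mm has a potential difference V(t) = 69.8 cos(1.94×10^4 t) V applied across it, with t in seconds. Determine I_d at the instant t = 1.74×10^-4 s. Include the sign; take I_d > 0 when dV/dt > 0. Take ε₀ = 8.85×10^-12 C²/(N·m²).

4.34×10^-6 A

dE/dt = (V₀ω/d)·−sin(ωt) with ωt = 3.3756 rad: (69.8)(1.94×10^4)(0.2319)/(2.61×10^-3) = 1.203×10^8 V/(m·s).
I_d = ε₀ A dE/dt = (8.85×10^-12)(4.08×10^-3)(1.203×10^8) = 4.34×10^-6 A.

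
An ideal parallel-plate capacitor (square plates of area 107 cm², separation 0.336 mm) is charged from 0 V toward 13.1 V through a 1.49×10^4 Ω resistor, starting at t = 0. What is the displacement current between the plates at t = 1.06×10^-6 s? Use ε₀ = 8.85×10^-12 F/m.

With C = ε₀A/d = (8.85×10^-12)(0.0107)/(3.36×10^-4) = 2.818×10^-10 F, the time constant is τ = RC = 4.199×10^-6 s, so t/τ = 0.2524 and e^(−t/τ) = 0.7769.
I_d = I_cond = (V₀/R) e^(−t/τ) = (8.792×10^-4)(0.7769) = 6.83×10^-4 A.

6.83×10^-4 A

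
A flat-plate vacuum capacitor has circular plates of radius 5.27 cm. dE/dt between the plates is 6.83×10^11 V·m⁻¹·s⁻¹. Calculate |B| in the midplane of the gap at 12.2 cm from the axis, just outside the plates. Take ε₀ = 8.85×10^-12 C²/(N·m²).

8.65×10^-8 T

I_d = ε₀ dΦ_E/dt = ε₀ πR² (dE/dt) = (8.85×10^-12)(8.725×10^-3)(6.83×10^11) = 0.05274 A through the full plate area.
Outside the plates the loop encloses all of I_d, so B·2πr = μ₀ I_d and B = 8.65×10^-8 T.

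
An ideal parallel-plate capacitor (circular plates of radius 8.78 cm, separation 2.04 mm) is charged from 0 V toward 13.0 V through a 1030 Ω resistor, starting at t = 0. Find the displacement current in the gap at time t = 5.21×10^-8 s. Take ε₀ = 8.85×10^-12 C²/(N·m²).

C = ε₀A/d = (8.85×10^-12)(0.02422)/(2.04×10^-3) = 1.051×10^-10 F, so τ = RC = 1.083×10^-7 s.
The conduction current is I(t) = (V₀/R) e^(−t/τ), and the displacement current between the plates equals it.
t/τ = 0.4811; I_d = (13.0/1030) · e^(−0.4811) = (0.01262)(0.6181) = 7.80×10^-3 A.

7.80×10^-3 A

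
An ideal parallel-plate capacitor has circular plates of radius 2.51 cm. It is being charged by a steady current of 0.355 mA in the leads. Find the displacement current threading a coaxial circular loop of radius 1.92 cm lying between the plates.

Between the plates the displacement current equals the wire current: I_d = 0.355 mA = 3.55×10^-4 A.
Through an area πr² the displacement current is I_d·(πr²/πR²) = I_d (r/R)² = 2.08×10^-4 A.

2.08×10^-4 A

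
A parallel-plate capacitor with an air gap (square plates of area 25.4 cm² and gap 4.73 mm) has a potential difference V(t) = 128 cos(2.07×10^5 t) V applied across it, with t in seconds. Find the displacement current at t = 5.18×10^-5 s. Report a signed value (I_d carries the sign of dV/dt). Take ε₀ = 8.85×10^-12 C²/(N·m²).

C = ε₀A/d = (8.85×10^-12)(2.54×10^-3)/(4.73×10^-3) = 4.752×10^-12 F. dV/dt = V₀ω·−sin(ωt); at ωt = 10.7226 rad this factor is 0.9630.
I_d = C dV/dt = (4.752×10^-12)(128)(2.07×10^5)(0.9630) = 1.21×10^-4 A.

1.21×10^-4 A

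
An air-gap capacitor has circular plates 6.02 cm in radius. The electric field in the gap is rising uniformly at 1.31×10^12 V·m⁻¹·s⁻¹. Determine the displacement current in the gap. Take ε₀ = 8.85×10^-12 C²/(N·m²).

0.132 A

The displacement current is ε₀ times dΦ_E/dt = ε₀ A dE/dt = (8.85×10^-12)(0.01139)(1.31×10^12) = 0.132 A.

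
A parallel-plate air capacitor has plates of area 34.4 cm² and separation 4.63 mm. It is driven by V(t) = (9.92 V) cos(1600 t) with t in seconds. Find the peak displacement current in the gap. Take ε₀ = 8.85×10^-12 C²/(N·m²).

(dE/dt)_max = V₀ω/d = 3.428×10^6 V/(m·s); ω = 1600 rad/s.
I_d,max = ε₀ A (dE/dt)_max = (8.85×10^-12)(3.44×10^-3)(3.428×10^6) = 1.04×10^-7 A.

1.04×10^-7 A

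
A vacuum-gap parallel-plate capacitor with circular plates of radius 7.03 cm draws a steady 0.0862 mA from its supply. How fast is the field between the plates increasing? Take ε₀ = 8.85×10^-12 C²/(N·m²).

By continuity, I_d in the gap equals the 0.0862 mA flowing in the wire.
Then dE/dt = I_d/(ε₀A) = 6.27×10^8 V/(m·s).

6.27×10^8 V/(m·s)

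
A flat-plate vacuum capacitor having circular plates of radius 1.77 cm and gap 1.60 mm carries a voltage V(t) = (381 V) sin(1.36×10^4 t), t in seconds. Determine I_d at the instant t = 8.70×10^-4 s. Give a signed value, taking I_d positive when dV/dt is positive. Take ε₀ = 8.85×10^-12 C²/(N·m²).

dE/dt = (V₀ω/d)·cos(ωt) with ωt = 11.832 rad: (381)(1.36×10^4)(0.7423)/(1.60×10^-3) = 2.404×10^9 V/(m·s).
I_d = ε₀ A dE/dt = (8.85×10^-12)(9.842×10^-4)(2.404×10^9) = 2.09×10^-5 A.

2.09×10^-5 A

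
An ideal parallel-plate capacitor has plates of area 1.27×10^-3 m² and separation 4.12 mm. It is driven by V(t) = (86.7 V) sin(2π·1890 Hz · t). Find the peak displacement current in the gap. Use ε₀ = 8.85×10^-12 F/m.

2.81×10^-6 A

The displacement current equals the conduction current C dV/dt, which peaks at C V₀ ω.
With C = ε₀A/d = (8.85×10^-12)(1.27×10^-3)/(4.12×10^-3) = 2.728×10^-12 F and ω = 2πf = 1.188×10^4 rad/s, I_d,max = (2.728×10^-12)(86.7)(1.188×10^4) = 2.81×10^-6 A.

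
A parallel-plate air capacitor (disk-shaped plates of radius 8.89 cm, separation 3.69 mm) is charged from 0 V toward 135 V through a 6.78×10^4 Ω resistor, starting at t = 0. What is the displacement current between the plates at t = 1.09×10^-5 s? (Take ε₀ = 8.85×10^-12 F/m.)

C = ε₀A/d = (8.85×10^-12)(0.02483)/(3.69×10^-3) = 5.955×10^-11 F, so τ = RC = 4.037×10^-6 s.
The conduction current is I(t) = (V₀/R) e^(−t/τ), and the displacement current between the plates equals it.
t/τ = 2.700; I_d = (135/6.78×10^4) · e^(−2.700) = (1.991×10^-3)(0.06721) = 1.34×10^-4 A.

1.34×10^-4 A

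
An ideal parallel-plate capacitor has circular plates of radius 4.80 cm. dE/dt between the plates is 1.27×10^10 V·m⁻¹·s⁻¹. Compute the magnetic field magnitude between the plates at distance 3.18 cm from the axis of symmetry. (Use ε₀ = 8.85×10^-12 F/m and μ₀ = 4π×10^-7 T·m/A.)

2.25×10^-9 T

Through the whole plate area (πR² = 7.238×10^-3 m²), I_d = ε₀ πR² dE/dt = 8.135×10^-4 A.
An Ampèrian loop of radius r encloses a fraction (r/R)² of I_d. Then B·2πr = μ₀ I_d (r/R)², giving B = μ₀ I_d r/(2πR²) = 2.25×10^-9 T.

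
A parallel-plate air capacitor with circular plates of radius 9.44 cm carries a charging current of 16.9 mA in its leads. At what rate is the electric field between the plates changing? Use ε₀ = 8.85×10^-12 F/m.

By continuity, I_d in the gap equals the 16.9 mA flowing in the wire.
Inverting I_d = ε₀ A dE/dt gives dE/dt = 0.0169 / (8.85×10^-12 · 0.02800) = 6.82×10^10 V/(m·s).

6.82×10^10 V/(m·s)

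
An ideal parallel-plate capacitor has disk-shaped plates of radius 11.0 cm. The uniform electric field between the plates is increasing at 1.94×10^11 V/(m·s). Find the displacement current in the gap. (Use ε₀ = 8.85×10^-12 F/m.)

0.0653 A

With a uniform field, Φ_E = EA, so I_d = ε₀ A dE/dt = 0.0653 A.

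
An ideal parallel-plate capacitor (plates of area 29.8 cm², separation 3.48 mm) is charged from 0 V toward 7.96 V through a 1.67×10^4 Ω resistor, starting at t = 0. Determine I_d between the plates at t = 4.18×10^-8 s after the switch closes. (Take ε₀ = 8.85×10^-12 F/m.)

3.43×10^-4 A

C = ε₀A/d = (8.85×10^-12)(2.98×10^-3)/(3.48×10^-3) = 7.578×10^-12 F and τ = RC = 1.266×10^-7 s. I_d in the gap equals the RC charging current.
I_d(t) = (V₀/R) e^(−t/τ) = 4.766×10^-4 · e^(−0.3302) = 3.43×10^-4 A.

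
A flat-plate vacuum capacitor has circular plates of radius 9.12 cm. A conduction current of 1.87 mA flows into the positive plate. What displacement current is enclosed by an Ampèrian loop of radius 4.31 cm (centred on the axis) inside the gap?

By continuity the displacement current in the gap matches the conduction current: I_d = 1.87×10^-3 A.
Through an area πr² the displacement current is I_d·(πr²/πR²) = I_d (r/R)² = 4.18×10^-4 A.

4.18×10^-4 A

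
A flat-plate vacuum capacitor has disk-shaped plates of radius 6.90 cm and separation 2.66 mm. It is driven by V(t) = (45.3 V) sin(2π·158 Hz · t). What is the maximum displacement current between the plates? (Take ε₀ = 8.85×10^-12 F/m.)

(dE/dt)_max = V₀ω/d = 1.691×10^7 V/(m·s); ω = 2πf = 992.7 rad/s.
I_d,max = ε₀ A (dE/dt)_max = (8.85×10^-12)(0.01496)(1.691×10^7) = 2.24×10^-6 A.

2.24×10^-6 A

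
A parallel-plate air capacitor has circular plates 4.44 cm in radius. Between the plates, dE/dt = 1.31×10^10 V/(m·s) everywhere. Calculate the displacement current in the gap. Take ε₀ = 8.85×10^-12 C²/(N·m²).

With a uniform field, Φ_E = EA, so I_d = ε₀ A dE/dt = 7.18×10^-4 A.

7.18×10^-4 A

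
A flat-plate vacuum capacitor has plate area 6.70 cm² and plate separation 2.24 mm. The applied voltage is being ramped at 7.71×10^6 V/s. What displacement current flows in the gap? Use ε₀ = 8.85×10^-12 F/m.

2.04×10^-5 A

The displacement current equals the charging current C dV/dt. With C = ε₀A/d = (8.85×10^-12)(6.70×10^-4)/(2.24×10^-3) = 2.647×10^-12 F, I_d = (2.647×10^-12)(7.71×10^6) = 2.04×10^-5 A.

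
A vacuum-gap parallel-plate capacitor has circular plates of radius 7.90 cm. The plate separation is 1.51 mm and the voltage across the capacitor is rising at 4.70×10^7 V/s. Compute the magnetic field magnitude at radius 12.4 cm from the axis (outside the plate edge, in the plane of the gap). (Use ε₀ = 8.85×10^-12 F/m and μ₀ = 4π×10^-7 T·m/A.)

I_d = C dV/dt with C = ε₀πR²/d = 1.149×10^-10 F, so I_d = (1.149×10^-10)(4.70×10^7) = 5.400×10^-3 A.
With r > R the enclosed displacement current is the full I_d; B = μ₀ I_d / (2πr) = 8.71×10^-9 T.

8.71×10^-9 T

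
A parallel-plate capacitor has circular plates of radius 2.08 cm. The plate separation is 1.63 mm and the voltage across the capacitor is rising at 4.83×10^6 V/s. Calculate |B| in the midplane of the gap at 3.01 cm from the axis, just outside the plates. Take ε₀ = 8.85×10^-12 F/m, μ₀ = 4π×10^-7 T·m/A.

2.37×10^-10 T

With E = V/d, dE/dt = 2.963×10^9 V/(m·s) and πR² = 1.359×10^-3 m², giving I_d = ε₀ πR² dE/dt = 3.564×10^-5 A.
With r > R the enclosed displacement current is the full I_d; B = μ₀ I_d / (2πr) = 2.37×10^-10 T.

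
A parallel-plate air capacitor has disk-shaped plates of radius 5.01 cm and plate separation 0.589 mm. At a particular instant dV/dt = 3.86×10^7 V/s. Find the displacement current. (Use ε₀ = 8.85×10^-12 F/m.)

The displacement current equals the charging current C dV/dt. With C = ε₀A/d = (8.85×10^-12)(7.885×10^-3)/(5.89×10^-4) = 1.185×10^-10 F, I_d = (1.185×10^-10)(3.86×10^7) = 4.57×10^-3 A.

4.57×10^-3 A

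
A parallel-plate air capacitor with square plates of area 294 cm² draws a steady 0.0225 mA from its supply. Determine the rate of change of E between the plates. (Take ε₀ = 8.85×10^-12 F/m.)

8.65×10^7 V/(m·s)

Charge continuity gives I_d = I = 2.25×10^-5 A between the plates.
Inverting I_d = ε₀ A dE/dt gives dE/dt = 2.25×10^-5 / (8.85×10^-12 · 0.0294) = 8.65×10^7 V/(m·s).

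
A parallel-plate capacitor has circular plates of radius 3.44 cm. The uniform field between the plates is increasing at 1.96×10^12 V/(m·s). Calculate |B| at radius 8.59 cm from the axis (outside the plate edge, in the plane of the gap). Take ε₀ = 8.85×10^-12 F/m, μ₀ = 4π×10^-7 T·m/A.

I_d = ε₀ dΦ_E/dt = ε₀ πR² (dE/dt) = (8.85×10^-12)(3.718×10^-3)(1.96×10^12) = 0.06449 A through the full plate area.
With r > R the enclosed displacement current is the full I_d; B = μ₀ I_d / (2πr) = 1.50×10^-7 T.

1.50×10^-7 T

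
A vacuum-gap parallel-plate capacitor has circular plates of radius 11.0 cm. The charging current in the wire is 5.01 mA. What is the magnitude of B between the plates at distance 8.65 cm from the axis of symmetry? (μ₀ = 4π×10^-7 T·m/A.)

7.16×10^-9 T

No conduction current crosses the gap, so I_d there equals the 5.01×10^-3 A in the leads.
∮B·dl = μ₀ I_d,enc with I_d,enc = I_d r²/R² = 3.098×10^-3 A; so B = μ₀ I_d,enc/(2πr) = 7.16×10^-9 T.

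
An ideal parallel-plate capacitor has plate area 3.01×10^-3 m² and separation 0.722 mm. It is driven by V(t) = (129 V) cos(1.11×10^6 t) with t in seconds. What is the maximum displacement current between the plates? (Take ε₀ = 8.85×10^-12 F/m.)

5.28×10^-3 A

The displacement current equals the conduction current C dV/dt, which peaks at C V₀ ω.
With C = ε₀A/d = (8.85×10^-12)(3.01×10^-3)/(7.22×10^-4) = 3.690×10^-11 F and ω = 1.11×10^6 rad/s, I_d,max = (3.690×10^-11)(129)(1.11×10^6) = 5.28×10^-3 A.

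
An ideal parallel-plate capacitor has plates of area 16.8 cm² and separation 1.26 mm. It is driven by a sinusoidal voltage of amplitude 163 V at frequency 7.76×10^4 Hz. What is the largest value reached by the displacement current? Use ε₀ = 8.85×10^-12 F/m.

9.38×10^-4 A

C = ε₀A/d = (8.85×10^-12)(1.68×10^-3)/(1.26×10^-3) = 1.180×10^-11 F; ω = 2πf = 4.876×10^5 rad/s.
I_d = C dV/dt, so |I_d|_max = C V₀ ω = (1.180×10^-11)(163)(4.876×10^5) = 9.38×10^-4 A.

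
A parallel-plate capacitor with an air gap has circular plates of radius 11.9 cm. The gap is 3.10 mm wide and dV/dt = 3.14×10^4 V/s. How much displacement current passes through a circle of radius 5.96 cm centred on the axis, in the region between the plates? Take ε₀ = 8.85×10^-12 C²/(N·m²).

1.00×10^-6 A

I_d = C dV/dt with C = ε₀πR²/d = 1.270×10^-10 F, so I_d = (1.270×10^-10)(3.14×10^4) = 3.988×10^-6 A.
The field is uniform, so I_d,enc = I_d (r/R)² = (3.988×10^-6)(5.96/11.9)² = 1.00×10^-6 A.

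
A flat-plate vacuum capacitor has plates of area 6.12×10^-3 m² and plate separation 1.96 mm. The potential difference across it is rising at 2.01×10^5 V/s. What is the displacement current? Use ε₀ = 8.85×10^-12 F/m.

The displacement current equals the charging current C dV/dt. With C = ε₀A/d = (8.85×10^-12)(6.12×10^-3)/(1.96×10^-3) = 2.763×10^-11 F, I_d = (2.763×10^-11)(2.01×10^5) = 5.55×10^-6 A.

5.55×10^-6 A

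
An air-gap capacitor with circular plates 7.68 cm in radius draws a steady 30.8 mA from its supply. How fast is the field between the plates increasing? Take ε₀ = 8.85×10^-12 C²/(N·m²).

By continuity, I_d in the gap equals the 30.8 mA flowing in the wire.
Then dE/dt = I_d/(ε₀A) = 1.88×10^11 V/(m·s).

1.88×10^11 V/(m·s)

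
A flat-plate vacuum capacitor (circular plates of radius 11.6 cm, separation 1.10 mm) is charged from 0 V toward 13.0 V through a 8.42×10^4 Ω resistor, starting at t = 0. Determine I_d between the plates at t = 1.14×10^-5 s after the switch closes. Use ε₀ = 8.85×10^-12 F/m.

With C = ε₀A/d = (8.85×10^-12)(0.04227)/(1.10×10^-3) = 3.401×10^-10 F, the time constant is τ = RC = 2.864×10^-5 s, so t/τ = 0.3980 and e^(−t/τ) = 0.6717.
I_d = I_cond = (V₀/R) e^(−t/τ) = (1.544×10^-4)(0.6717) = 1.04×10^-4 A.

1.04×10^-4 A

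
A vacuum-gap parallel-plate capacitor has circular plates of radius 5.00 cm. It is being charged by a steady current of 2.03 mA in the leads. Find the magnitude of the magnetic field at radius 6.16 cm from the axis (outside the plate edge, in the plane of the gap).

Between the plates the displacement current equals the wire current: I_d = 2.03 mA = 2.03×10^-3 A.
With r > R the enclosed displacement current is the full I_d; B = μ₀ I_d / (2πr) = 6.59×10^-9 T.

6.59×10^-9 T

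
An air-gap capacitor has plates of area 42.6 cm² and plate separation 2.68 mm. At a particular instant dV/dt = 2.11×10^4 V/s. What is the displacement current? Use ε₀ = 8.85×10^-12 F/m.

The displacement current equals the charging current C dV/dt. With C = ε₀A/d = (8.85×10^-12)(4.26×10^-3)/(2.68×10^-3) = 1.407×10^-11 F, I_d = (1.407×10^-11)(2.11×10^4) = 2.97×10^-7 A.

2.97×10^-7 A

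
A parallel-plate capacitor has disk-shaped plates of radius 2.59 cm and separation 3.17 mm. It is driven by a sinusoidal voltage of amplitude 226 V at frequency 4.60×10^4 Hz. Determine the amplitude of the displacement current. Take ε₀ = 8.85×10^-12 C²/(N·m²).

The displacement current equals the conduction current C dV/dt, which peaks at C V₀ ω.
With C = ε₀A/d = (8.85×10^-12)(2.107×10^-3)/(3.17×10^-3) = 5.882×10^-12 F and ω = 2πf = 2.890×10^5 rad/s, I_d,max = (5.882×10^-12)(226)(2.890×10^5) = 3.84×10^-4 A.

3.84×10^-4 A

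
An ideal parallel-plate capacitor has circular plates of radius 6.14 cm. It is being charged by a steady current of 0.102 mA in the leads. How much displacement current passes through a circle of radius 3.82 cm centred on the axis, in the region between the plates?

Between the plates the displacement current equals the wire current: I_d = 0.102 mA = 1.02×10^-4 A.
Since J_d is uniform, the enclosed fraction is (r/R)² = 0.3871, giving I_d,enc = 3.95×10^-5 A.

3.95×10^-5 A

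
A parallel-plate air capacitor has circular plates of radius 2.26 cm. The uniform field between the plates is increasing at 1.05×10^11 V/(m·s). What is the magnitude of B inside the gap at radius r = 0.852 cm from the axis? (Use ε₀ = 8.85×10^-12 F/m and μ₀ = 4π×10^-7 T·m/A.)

Through the whole plate area (πR² = 1.605×10^-3 m²), I_d = ε₀ πR² dE/dt = 1.491×10^-3 A.
∮B·dl = μ₀ I_d,enc with I_d,enc = I_d r²/R² = 2.119×10^-4 A; so B = μ₀ I_d,enc/(2πr) = 4.97×10^-9 T.

4.97×10^-9 T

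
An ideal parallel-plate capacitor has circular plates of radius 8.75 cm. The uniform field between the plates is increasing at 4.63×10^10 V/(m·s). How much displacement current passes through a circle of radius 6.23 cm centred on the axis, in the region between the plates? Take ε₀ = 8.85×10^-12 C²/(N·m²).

5.00×10^-3 A

I_d = ε₀ dΦ_E/dt = ε₀ πR² (dE/dt) = (8.85×10^-12)(0.02405)(4.63×10^10) = 9.855×10^-3 A through the full plate area.
Through an area πr² the displacement current is I_d·(πr²/πR²) = I_d (r/R)² = 5.00×10^-3 A.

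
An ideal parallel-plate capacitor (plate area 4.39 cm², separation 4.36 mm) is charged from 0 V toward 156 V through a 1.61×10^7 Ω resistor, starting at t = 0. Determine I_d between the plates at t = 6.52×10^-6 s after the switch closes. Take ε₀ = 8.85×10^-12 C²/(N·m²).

6.15×10^-6 A

C = ε₀A/d = (8.85×10^-12)(4.39×10^-4)/(4.36×10^-3) = 8.911×10^-13 F and τ = RC = 1.435×10^-5 s. I_d in the gap equals the RC charging current.
I_d(t) = (V₀/R) e^(−t/τ) = 9.689×10^-6 · e^(−0.4544) = 6.15×10^-6 A.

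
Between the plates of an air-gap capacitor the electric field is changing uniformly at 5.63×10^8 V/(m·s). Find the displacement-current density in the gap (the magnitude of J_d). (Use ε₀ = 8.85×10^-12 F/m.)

4.98×10^-3 A/m²

J_d = ε₀ ∂E/∂t, so J_d = 4.98×10^-3 A/m².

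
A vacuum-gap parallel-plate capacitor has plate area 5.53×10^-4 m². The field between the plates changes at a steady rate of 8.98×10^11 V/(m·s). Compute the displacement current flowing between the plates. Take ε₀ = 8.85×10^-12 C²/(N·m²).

4.39×10^-3 A

With a uniform field, Φ_E = EA, so I_d = ε₀ A dE/dt = 4.39×10^-3 A.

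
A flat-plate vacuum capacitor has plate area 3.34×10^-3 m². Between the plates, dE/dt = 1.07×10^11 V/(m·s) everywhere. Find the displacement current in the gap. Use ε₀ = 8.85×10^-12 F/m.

3.16×10^-3 A

I_d = ε₀ A (dE/dt) = (8.85×10^-12)(3.34×10^-3 m²)(1.07×10^11) = 3.16×10^-3 A.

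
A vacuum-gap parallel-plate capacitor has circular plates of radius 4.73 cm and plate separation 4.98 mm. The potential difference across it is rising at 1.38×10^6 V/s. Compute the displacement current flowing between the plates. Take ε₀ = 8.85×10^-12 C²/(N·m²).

The field between the plates is E = V/d, so dE/dt = (1.38×10^6)/(4.98×10^-3 m) = 2.771×10^8 V/(m·s).
I_d = ε₀ A (dE/dt) = (8.85×10^-12)(7.029×10^-3)(2.771×10^8) = 1.72×10^-5 A.

1.72×10^-5 A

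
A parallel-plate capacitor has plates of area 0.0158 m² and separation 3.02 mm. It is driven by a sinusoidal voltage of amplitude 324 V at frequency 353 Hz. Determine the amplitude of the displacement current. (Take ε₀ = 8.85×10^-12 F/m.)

3.33×10^-5 A

C = ε₀A/d = (8.85×10^-12)(0.0158)/(3.02×10^-3) = 4.630×10^-11 F; ω = 2πf = 2218 rad/s.
I_d = C dV/dt, so |I_d|_max = C V₀ ω = (4.630×10^-11)(324)(2218) = 3.33×10^-5 A.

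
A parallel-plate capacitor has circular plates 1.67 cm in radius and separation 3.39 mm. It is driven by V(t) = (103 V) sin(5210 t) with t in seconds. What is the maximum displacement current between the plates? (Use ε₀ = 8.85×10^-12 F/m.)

1.23×10^-6 A

C = ε₀A/d = (8.85×10^-12)(8.762×10^-4)/(3.39×10^-3) = 2.287×10^-12 F; ω = 5210 rad/s.
I_d = C dV/dt, so |I_d|_max = C V₀ ω = (2.287×10^-12)(103)(5210) = 1.23×10^-6 A.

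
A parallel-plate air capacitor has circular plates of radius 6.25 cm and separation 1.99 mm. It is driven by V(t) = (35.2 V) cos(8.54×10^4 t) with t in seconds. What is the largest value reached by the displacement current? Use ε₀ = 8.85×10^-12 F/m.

(dE/dt)_max = V₀ω/d = 1.511×10^9 V/(m·s); ω = 8.54×10^4 rad/s.
I_d,max = ε₀ A (dE/dt)_max = (8.85×10^-12)(0.01227)(1.511×10^9) = 1.64×10^-4 A.

1.64×10^-4 A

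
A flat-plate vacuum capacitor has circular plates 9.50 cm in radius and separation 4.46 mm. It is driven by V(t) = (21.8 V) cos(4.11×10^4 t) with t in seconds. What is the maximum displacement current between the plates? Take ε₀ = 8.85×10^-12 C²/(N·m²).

The displacement current equals the conduction current C dV/dt, which peaks at C V₀ ω.
With C = ε₀A/d = (8.85×10^-12)(0.02835)/(4.46×10^-3) = 5.626×10^-11 F and ω = 4.11×10^4 rad/s, I_d,max = (5.626×10^-11)(21.8)(4.11×10^4) = 5.04×10^-5 A.

5.04×10^-5 A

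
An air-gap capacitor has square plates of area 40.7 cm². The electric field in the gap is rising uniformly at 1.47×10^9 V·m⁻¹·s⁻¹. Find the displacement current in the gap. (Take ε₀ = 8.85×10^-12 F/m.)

With a uniform field, Φ_E = EA, so I_d = ε₀ A dE/dt = 5.29×10^-5 A.

5.29×10^-5 A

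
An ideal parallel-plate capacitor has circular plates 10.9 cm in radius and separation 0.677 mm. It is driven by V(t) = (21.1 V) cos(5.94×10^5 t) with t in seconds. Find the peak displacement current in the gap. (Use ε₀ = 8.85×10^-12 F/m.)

The displacement current equals the conduction current C dV/dt, which peaks at C V₀ ω.
With C = ε₀A/d = (8.85×10^-12)(0.03733)/(6.77×10^-4) = 4.880×10^-10 F and ω = 5.94×10^5 rad/s, I_d,max = (4.880×10^-10)(21.1)(5.94×10^5) = 6.12×10^-3 A.

6.12×10^-3 A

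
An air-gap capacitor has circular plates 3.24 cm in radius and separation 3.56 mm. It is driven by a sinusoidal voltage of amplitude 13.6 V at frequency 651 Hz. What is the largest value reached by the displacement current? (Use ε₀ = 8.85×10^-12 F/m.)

4.56×10^-7 A

The displacement current equals the conduction current C dV/dt, which peaks at C V₀ ω.
With C = ε₀A/d = (8.85×10^-12)(3.298×10^-3)/(3.56×10^-3) = 8.199×10^-12 F and ω = 2πf = 4090 rad/s, I_d,max = (8.199×10^-12)(13.6)(4090) = 4.56×10^-7 A.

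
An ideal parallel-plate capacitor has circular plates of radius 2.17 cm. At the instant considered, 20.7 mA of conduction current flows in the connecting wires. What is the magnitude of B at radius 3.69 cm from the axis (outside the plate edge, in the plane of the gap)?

1.12×10^-7 T

By continuity the displacement current in the gap matches the conduction current: I_d = 0.0207 A.
With r > R the enclosed displacement current is the full I_d; B = μ₀ I_d / (2πr) = 1.12×10^-7 T.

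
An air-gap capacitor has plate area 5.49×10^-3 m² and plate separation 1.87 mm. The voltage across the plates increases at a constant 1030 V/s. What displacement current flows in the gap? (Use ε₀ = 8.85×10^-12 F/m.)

The field between the plates is E = V/d, so dE/dt = (1030)/(1.87×10^-3 m) = 5.508×10^5 V/(m·s).
I_d = ε₀ A (dE/dt) = (8.85×10^-12)(5.49×10^-3)(5.508×10^5) = 2.68×10^-8 A.

2.68×10^-8 A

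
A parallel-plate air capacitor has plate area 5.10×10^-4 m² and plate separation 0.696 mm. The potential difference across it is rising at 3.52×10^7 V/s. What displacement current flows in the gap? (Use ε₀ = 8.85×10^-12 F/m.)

E = V/d so dE/dt = (dV/dt)/d = 5.057×10^10 V/(m·s), and I_d = ε₀ A dE/dt = (8.85×10^-12)(5.10×10^-4)(5.057×10^10) = 2.28×10^-4 A.

2.28×10^-4 A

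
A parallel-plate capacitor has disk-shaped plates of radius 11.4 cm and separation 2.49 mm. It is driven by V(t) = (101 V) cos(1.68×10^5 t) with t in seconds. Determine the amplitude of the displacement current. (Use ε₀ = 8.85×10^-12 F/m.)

The displacement current equals the conduction current C dV/dt, which peaks at C V₀ ω.
With C = ε₀A/d = (8.85×10^-12)(0.04083)/(2.49×10^-3) = 1.451×10^-10 F and ω = 1.68×10^5 rad/s, I_d,max = (1.451×10^-10)(101)(1.68×10^5) = 2.46×10^-3 A.

2.46×10^-3 A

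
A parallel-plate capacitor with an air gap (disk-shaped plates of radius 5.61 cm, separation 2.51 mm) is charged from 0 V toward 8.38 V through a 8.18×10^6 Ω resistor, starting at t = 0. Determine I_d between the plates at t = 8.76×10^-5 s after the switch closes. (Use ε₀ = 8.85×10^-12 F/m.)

C = ε₀A/d = (8.85×10^-12)(9.887×10^-3)/(2.51×10^-3) = 3.486×10^-11 F, so τ = RC = 2.852×10^-4 s.
The conduction current is I(t) = (V₀/R) e^(−t/τ), and the displacement current between the plates equals it.
t/τ = 0.3072; I_d = (8.38/8.18×10^6) · e^(−0.3072) = (1.024×10^-6)(0.7355) = 7.53×10^-7 A.

7.53×10^-7 A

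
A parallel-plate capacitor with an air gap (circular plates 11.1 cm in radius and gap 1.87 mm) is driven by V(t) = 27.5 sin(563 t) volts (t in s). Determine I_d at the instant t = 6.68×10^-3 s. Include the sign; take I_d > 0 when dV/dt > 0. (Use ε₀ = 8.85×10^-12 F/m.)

-2.31×10^-6 A

dV/dt = (27.5)(563)·cos(3.76084) = -1.261×10^4 V/s.
I_d = C dV/dt with C = ε₀A/d = (8.85×10^-12)(0.03871)/(1.87×10^-3) = 1.832×10^-10 F, so I_d = (1.832×10^-10)(-1.261×10^4) = -2.31×10^-6 A.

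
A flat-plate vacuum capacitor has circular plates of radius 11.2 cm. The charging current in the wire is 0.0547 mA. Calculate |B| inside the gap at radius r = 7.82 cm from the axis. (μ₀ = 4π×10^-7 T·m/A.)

Between the plates the displacement current equals the wire current: I_d = 0.0547 mA = 5.47×10^-5 A.
An Ampèrian loop of radius r encloses a fraction (r/R)² of I_d. Then B·2πr = μ₀ I_d (r/R)², giving B = μ₀ I_d r/(2πR²) = 6.82×10^-11 T.

6.82×10^-11 T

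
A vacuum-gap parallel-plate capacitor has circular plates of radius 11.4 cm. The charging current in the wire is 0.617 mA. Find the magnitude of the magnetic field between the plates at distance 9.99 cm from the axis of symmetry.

Between the plates the displacement current equals the wire current: I_d = 0.617 mA = 6.17×10^-4 A.
An Ampèrian loop of radius r encloses a fraction (r/R)² of I_d. Then B·2πr = μ₀ I_d (r/R)², giving B = μ₀ I_d r/(2πR²) = 9.49×10^-10 T.

9.49×10^-10 T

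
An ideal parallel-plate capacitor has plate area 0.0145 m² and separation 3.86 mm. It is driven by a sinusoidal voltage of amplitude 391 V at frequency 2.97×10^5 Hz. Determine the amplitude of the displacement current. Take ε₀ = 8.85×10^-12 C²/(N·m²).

C = ε₀A/d = (8.85×10^-12)(0.0145)/(3.86×10^-3) = 3.324×10^-11 F; ω = 2πf = 1.866×10^6 rad/s.
I_d = C dV/dt, so |I_d|_max = C V₀ ω = (3.324×10^-11)(391)(1.866×10^6) = 0.0243 A.

0.0243 A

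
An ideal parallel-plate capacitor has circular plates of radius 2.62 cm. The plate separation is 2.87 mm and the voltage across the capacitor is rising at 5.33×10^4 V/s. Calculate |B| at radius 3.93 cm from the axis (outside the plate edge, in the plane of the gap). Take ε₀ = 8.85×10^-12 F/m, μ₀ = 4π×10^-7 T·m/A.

With E = V/d, dE/dt = 1.857×10^7 V/(m·s) and πR² = 2.157×10^-3 m², giving I_d = ε₀ πR² dE/dt = 3.545×10^-7 A.
For r ≥ R the full I_d is enclosed: B = μ₀ I_d/(2πr) = (4π×10^-7)(3.545×10^-7)/(2π·0.0393) = 1.80×10^-12 T.

1.80×10^-12 T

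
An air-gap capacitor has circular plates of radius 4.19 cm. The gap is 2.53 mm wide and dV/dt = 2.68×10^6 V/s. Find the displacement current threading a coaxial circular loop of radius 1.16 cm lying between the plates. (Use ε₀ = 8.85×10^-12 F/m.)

I_d = C dV/dt with C = ε₀πR²/d = 1.929×10^-11 F, so I_d = (1.929×10^-11)(2.68×10^6) = 5.170×10^-5 A.
Since J_d is uniform, the enclosed fraction is (r/R)² = 0.07665, giving I_d,enc = 3.96×10^-6 A.

3.96×10^-6 A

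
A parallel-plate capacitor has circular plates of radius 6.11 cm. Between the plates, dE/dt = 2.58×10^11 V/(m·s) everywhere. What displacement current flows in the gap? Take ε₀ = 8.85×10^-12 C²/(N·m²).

0.0268 A

I_d = ε₀ A (dE/dt) = (8.85×10^-12)(0.01173 m²)(2.58×10^11) = 0.0268 A.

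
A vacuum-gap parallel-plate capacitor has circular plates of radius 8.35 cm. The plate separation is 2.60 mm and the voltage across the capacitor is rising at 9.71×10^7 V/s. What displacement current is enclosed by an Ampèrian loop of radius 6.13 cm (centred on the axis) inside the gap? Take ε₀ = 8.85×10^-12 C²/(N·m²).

dE/dt = (dV/dt)/d = 3.735×10^10 V/(m·s); I_d = ε₀(πR²)(dE/dt) = (8.85×10^-12)(0.02190)(3.735×10^10) = 7.239×10^-3 A.
The field is uniform, so I_d,enc = I_d (r/R)² = (7.239×10^-3)(6.13/8.35)² = 3.90×10^-3 A.

3.90×10^-3 A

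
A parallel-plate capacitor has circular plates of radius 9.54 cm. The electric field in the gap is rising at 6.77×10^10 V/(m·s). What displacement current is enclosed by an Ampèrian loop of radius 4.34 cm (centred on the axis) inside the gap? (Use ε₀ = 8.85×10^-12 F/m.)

I_d = ε₀ dΦ_E/dt = ε₀ πR² (dE/dt) = (8.85×10^-12)(0.02859)(6.77×10^10) = 0.01713 A through the full plate area.
The field is uniform, so I_d,enc = I_d (r/R)² = (0.01713)(4.34/9.54)² = 3.55×10^-3 A.

3.55×10^-3 A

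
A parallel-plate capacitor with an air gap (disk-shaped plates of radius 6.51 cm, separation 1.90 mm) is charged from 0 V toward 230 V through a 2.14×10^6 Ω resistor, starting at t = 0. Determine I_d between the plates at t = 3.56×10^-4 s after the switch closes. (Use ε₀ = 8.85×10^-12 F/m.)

With C = ε₀A/d = (8.85×10^-12)(0.01331)/(1.90×10^-3) = 6.200×10^-11 F, the time constant is τ = RC = 1.327×10^-4 s, so t/τ = 2.683 and e^(−t/τ) = 0.06836.
I_d = I_cond = (V₀/R) e^(−t/τ) = (1.075×10^-4)(0.06836) = 7.35×10^-6 A.

7.35×10^-6 A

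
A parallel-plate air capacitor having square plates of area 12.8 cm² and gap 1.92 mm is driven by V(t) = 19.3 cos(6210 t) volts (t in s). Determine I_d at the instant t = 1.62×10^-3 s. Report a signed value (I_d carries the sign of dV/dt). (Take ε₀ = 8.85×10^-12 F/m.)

dE/dt = (V₀ω/d)·−sin(ωt) with ωt = 10.0602 rad: (19.3)(6210)(0.5935)/(1.92×10^-3) = 3.705×10^7 V/(m·s).
I_d = ε₀ A dE/dt = (8.85×10^-12)(1.28×10^-3)(3.705×10^7) = 4.20×10^-7 A.

4.20×10^-7 A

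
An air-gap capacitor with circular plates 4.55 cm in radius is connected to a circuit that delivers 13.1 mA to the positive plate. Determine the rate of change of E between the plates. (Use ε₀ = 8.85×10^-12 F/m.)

By continuity, I_d in the gap equals the 13.1 mA flowing in the wire.
Then dE/dt = I_d/(ε₀A) = 2.28×10^11 V/(m·s).

2.28×10^11 V/(m·s)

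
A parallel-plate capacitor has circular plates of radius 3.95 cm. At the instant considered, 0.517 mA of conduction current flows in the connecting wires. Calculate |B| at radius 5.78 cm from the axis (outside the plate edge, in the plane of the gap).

1.79×10^-9 T

By continuity the displacement current in the gap matches the conduction current: I_d = 5.17×10^-4 A.
For r ≥ R the full I_d is enclosed: B = μ₀ I_d/(2πr) = (4π×10^-7)(5.17×10^-4)/(2π·0.0578) = 1.79×10^-9 T.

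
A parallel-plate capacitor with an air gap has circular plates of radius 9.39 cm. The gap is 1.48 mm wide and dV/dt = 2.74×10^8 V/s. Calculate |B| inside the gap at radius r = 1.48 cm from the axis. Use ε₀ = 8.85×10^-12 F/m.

With E = V/d, dE/dt = 1.851×10^11 V/(m·s) and πR² = 0.02770 m², giving I_d = ε₀ πR² dE/dt = 0.04538 A.
For r < R the Ampère–Maxwell law gives B(2πr) = μ₀ I_d (r²/R²), so B = μ₀ I_d r/(2πR²) = (4π×10^-7)(0.04538)(0.0148)/(2π·0.0939²) = 1.52×10^-8 T.

1.52×10^-8 T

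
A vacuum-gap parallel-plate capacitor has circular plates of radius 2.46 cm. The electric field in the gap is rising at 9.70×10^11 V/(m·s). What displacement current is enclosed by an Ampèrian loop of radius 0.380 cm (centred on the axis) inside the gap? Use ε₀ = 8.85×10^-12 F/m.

Total displacement current: I_d = ε₀(πR²)(dE/dt) = (8.85×10^-12)(1.901×10^-3)(9.70×10^11) = 0.01632 A.
Through an area πr² the displacement current is I_d·(πr²/πR²) = I_d (r/R)² = 3.89×10^-4 A.

3.89×10^-4 A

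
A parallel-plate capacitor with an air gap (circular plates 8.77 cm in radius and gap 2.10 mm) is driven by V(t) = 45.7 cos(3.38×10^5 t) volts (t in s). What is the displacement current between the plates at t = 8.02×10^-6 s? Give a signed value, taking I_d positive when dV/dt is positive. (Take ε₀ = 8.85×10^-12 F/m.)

C = ε₀A/d = (8.85×10^-12)(0.02416)/(2.10×10^-3) = 1.018×10^-10 F. dV/dt = V₀ω·−sin(ωt); at ωt = 2.71076 rad this factor is -0.4176.
I_d = C dV/dt = (1.018×10^-10)(45.7)(3.38×10^5)(-0.4176) = -6.57×10^-4 A.

-6.57×10^-4 A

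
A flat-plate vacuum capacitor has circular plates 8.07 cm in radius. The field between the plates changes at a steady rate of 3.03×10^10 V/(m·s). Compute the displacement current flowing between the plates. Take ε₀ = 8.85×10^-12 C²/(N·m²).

5.49×10^-3 A

I_d = ε₀ A (dE/dt) = (8.85×10^-12)(0.02046 m²)(3.03×10^10) = 5.49×10^-3 A.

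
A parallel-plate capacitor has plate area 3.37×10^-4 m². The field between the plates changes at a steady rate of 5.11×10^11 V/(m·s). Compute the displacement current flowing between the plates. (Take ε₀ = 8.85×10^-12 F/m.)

With a uniform field, Φ_E = EA, so I_d = ε₀ A dE/dt = 1.52×10^-3 A.

1.52×10^-3 A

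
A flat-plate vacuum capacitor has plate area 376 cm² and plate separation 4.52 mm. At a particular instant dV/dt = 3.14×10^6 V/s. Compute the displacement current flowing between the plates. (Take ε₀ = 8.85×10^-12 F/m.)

E = V/d so dE/dt = (dV/dt)/d = 6.947×10^8 V/(m·s), and I_d = ε₀ A dE/dt = (8.85×10^-12)(0.0376)(6.947×10^8) = 2.31×10^-4 A.

2.31×10^-4 A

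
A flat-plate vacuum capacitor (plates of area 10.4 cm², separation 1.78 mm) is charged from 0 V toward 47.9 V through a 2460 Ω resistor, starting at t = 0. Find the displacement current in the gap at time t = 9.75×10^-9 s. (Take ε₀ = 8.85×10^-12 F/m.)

C = ε₀A/d = (8.85×10^-12)(1.04×10^-3)/(1.78×10^-3) = 5.171×10^-12 F and τ = RC = 1.272×10^-8 s. I_d in the gap equals the RC charging current.
I_d(t) = (V₀/R) e^(−t/τ) = 0.01947 · e^(−0.7665) = 9.05×10^-3 A.

9.05×10^-3 A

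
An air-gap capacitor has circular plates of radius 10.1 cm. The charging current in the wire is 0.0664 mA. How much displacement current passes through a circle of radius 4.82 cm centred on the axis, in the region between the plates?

By continuity the displacement current in the gap matches the conduction current: I_d = 6.64×10^-5 A.
The field is uniform, so I_d,enc = I_d (r/R)² = (6.64×10^-5)(4.82/10.1)² = 1.51×10^-5 A.

1.51×10^-5 A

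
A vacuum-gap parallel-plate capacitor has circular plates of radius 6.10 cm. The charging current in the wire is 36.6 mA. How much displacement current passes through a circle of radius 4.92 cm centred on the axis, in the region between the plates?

No conduction current crosses the gap, so I_d there equals the 0.0366 A in the leads.
Since J_d is uniform, the enclosed fraction is (r/R)² = 0.6505, giving I_d,enc = 0.0238 A.

0.0238 A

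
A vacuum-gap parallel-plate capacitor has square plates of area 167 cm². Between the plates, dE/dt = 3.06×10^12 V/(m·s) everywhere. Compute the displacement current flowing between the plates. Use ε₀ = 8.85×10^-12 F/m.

0.452 A

With a uniform field, Φ_E = EA, so I_d = ε₀ A dE/dt = 0.452 A.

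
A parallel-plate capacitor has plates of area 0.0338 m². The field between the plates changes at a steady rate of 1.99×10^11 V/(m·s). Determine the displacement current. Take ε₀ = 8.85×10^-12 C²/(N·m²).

I_d = ε₀ A (dE/dt) = (8.85×10^-12)(0.0338 m²)(1.99×10^11) = 0.0595 A.

0.0595 A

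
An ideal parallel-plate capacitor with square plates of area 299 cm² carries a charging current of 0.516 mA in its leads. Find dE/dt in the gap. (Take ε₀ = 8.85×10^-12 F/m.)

1.95×10^9 V/(m·s)

Charge continuity gives I_d = I = 5.16×10^-4 A between the plates.
Inverting I_d = ε₀ A dE/dt gives dE/dt = 5.16×10^-4 / (8.85×10^-12 · 0.0299) = 1.95×10^9 V/(m·s).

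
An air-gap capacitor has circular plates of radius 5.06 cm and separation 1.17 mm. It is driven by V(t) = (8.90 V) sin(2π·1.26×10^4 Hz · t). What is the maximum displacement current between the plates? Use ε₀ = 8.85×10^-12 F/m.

4.29×10^-5 A

C = ε₀A/d = (8.85×10^-12)(8.044×10^-3)/(1.17×10^-3) = 6.085×10^-11 F; ω = 2πf = 7.917×10^4 rad/s.
I_d = C dV/dt, so |I_d|_max = C V₀ ω = (6.085×10^-11)(8.90)(7.917×10^4) = 4.29×10^-5 A.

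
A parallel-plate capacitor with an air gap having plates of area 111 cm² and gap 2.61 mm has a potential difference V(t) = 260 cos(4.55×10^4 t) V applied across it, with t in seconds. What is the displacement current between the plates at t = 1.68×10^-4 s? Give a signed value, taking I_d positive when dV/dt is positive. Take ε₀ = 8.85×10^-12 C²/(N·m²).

dV/dt = (260)(4.55×10^4)·−sin(7.644) = -1.157×10^7 V/s.
I_d = C dV/dt with C = ε₀A/d = (8.85×10^-12)(0.0111)/(2.61×10^-3) = 3.764×10^-11 F, so I_d = (3.764×10^-11)(-1.157×10^7) = -4.35×10^-4 A.

-4.35×10^-4 A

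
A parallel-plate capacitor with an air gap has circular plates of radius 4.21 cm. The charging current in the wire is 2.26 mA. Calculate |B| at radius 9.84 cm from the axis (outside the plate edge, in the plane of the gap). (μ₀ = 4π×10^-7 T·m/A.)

4.59×10^-9 T

No conduction current crosses the gap, so I_d there equals the 2.26×10^-3 A in the leads.
With r > R the enclosed displacement current is the full I_d; B = μ₀ I_d / (2πr) = 4.59×10^-9 T.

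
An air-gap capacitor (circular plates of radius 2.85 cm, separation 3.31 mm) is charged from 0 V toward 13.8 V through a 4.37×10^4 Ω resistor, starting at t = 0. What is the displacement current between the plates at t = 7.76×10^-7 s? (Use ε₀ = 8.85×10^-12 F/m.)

2.34×10^-5 A

C = ε₀A/d = (8.85×10^-12)(2.552×10^-3)/(3.31×10^-3) = 6.823×10^-12 F and τ = RC = 2.982×10^-7 s. I_d in the gap equals the RC charging current.
I_d(t) = (V₀/R) e^(−t/τ) = 3.158×10^-4 · e^(−2.602) = 2.34×10^-5 A.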